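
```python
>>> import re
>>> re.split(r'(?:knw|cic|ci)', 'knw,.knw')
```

Matches to split on: at [0:3] → 'knw'; at [5:8] → 'knw'.
The string is cut at each match, leaving 3 pieces.

['', ',.', '']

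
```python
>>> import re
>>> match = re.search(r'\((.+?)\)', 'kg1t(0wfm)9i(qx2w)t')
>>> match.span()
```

(4, 10)

With the lazy modifier that quantifier settles for the fewest repetitions that let the rest of the pattern succeed (the atoms after it are unaffected and can still be greedy).
The match spans [4:10] → '(0wfm)'.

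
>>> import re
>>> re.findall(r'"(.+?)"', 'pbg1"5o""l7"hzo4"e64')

The `?` after the quantifier makes it lazy — it takes as little as possible before letting the rest of the pattern try.
Walking the string: at [4:8] match '"5o"', group 1 = '5o'; at [8:12] match '"l7"', group 1 = 'l7'.
`findall` collects group 1 from each match (2 total).

['5o', 'l7']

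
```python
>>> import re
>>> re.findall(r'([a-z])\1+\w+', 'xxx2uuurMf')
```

['x']

The backreference `\1` re-matches whatever the first group consumed, character for character.
One capturing group, so `findall` returns just the captured substring from the one match — 1 in all.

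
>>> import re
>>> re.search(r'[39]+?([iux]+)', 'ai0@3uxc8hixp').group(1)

'ux'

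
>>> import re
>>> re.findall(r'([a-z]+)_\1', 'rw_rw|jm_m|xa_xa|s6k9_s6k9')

['rw', 'm', 'xa']

A backreference is literal: `\1` must see the identical characters the first group matched.
Matches: at [0:5] match 'rw_rw', group 1 = 'rw'; at [7:10] match 'm_m', group 1 = 'm'; at [11:16] match 'xa_xa', group 1 = 'xa'.
Because there's exactly one group, `findall` drops the full match and keeps group 1 from each hit.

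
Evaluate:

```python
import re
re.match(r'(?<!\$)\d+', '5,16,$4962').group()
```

A negative assertion filters positions out without eating any characters.
With `match`, the pattern is implicitly anchored at the beginning.
The match spans [0:1] → '5'.

'5'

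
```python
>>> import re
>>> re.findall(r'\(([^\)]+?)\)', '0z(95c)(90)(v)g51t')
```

['95c', '90', 'v']

Scanning left to right: at [2:7] match '(95c)', group 1 = '95c'; at [7:11] match '(90)', group 1 = '90'; at [11:14] match '(v)', group 1 = 'v'.
`findall` collects group 1 from each match (3 total).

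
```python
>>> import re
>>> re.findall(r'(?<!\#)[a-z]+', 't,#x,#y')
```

`(?!…)`/`(?<!…)` only lets a position through if the neighbouring text does NOT match; no characters are consumed.
`findall` yields the raw match text (1 of them) because the pattern has no groups.

['t']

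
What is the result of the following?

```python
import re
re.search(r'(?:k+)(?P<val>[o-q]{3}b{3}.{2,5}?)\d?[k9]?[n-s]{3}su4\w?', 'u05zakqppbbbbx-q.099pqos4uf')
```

None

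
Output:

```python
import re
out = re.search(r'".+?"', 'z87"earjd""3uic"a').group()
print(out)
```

"earjd"

Lazy quantifiers expand one character at a time until the remainder of the pattern can match.
`search` walks the string left to right and returns the first match it finds.
The match spans [3:10] → '"earjd"'.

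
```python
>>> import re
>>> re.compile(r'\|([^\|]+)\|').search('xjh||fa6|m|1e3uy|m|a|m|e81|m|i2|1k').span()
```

(4, 9)

The match spans [4:9] → '|fa6|'.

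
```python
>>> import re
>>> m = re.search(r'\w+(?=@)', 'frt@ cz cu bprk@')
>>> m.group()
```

'frt'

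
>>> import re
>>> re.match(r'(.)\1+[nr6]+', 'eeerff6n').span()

With `match`, the pattern is implicitly anchored at the beginning.
The match spans [0:4] → 'eeer'.

(0, 4)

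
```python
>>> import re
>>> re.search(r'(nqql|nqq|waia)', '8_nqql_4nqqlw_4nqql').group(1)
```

'nqql'

`|` is ordered: at each position the engine commits to the first alternative that works.
`re.search` scans for the first position where the pattern succeeds.
The match spans [2:6] → 'nqql'.
Captured: group 1 = 'nqql'.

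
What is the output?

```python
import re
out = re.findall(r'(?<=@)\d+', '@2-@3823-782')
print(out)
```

['2', '3823']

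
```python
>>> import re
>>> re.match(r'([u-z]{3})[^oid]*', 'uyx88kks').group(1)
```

The pattern matches exactly 3 of a character in [u-z] (captured); then zero or more of any character except [oid].
`match` is anchored at position 0; if the pattern doesn't fit there, it returns None.
The match spans [0:8] → 'uyx88kks'.
Captured: group 1 = 'uyx'.

'uyx'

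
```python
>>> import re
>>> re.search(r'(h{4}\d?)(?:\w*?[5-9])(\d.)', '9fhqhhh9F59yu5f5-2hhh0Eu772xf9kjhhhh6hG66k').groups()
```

('hhhh6', '6k')

The match spans [32:42] → 'hhhh6hG66k'.
Captured: group 1 = 'hhhh6', group 2 = '6k'.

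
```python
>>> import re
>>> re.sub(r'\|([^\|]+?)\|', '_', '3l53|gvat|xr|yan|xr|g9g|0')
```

Matches: at [4:10] → '|gvat|'; at [12:17] → '|yan|'; at [19:24] → '|g9g|'.
`sub` substitutes '_' at each match site.

'3l53_xr_xr_0'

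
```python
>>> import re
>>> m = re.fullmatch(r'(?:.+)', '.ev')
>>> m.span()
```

(0, 3)

The pattern matches one or more of any character (non-capturing group).
`re.fullmatch` requires the pattern to consume the entire string.
The match spans [0:3] → '.ev'.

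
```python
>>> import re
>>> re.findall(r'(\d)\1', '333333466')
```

After group 1 captures some text, `\1` only succeeds where that same text appears again.
`findall` collects group 1 from each match (4 total).

['3', '3', '3', '6']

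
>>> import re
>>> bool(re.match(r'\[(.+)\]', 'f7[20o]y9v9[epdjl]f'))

False

With `match`, the pattern is implicitly anchored at the beginning.
Here the string doesn't start with a match, so the call returns None, and `bool(None)` is False.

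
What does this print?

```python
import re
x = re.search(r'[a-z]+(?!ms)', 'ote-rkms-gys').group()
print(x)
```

ote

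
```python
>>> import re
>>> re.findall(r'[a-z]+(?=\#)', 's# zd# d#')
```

The lookaround is zero-width — it requires the adjacent text to match without consuming it, so the asserted text isn't part of the match.
Walking the string: at [0:1] → 's'; at [3:5] → 'zd'; at [7:8] → 'd'.
No capturing groups, so `findall` returns the 3 full match strings.

['s', 'zd', 'd']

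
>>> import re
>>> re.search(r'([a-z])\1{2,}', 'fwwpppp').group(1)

A backreference is literal: `\1` must see the identical characters the first group matched.
`re.search` scans for the first position where the pattern succeeds.
The match spans [3:7] → 'pppp'.
Captured: group 1 = 'p'.

'p'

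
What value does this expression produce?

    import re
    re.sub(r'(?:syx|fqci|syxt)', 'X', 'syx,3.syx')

Matches: at [0:3] → 'syx'; at [6:9] → 'syx'.
`sub` substitutes 'X' at each match site.

'X,3.X'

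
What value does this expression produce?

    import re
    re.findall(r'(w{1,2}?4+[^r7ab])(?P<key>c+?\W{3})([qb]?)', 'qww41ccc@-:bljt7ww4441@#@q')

[('ww41', 'ccc@-:', 'b')]

Pattern: 1 to 2 of the literal 'w' (lazy), then one or more of the literal '4', then any character except [r7ab] (captured); then one or more of the literal 'c' (lazy), then exactly 3 of a non-word character (captured as 'key'); then optionally one of [qb] (captured).
Scanning left to right: at [1:12] match 'ww41ccc@-:b', groups = ('ww41', 'ccc@-:', 'b').
`findall` packs the 3 group values into a tuple for every match.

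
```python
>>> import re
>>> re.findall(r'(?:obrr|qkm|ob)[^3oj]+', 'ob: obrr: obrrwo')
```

['ob: ', 'obrr: ', 'obrrw']

No capturing groups, so `findall` returns the 3 full match strings.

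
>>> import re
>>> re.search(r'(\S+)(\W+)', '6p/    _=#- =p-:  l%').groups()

('6p/', '    ')

The match spans [0:7] → '6p/    '.
Captured: group 1 = '6p/', group 2 = '    '.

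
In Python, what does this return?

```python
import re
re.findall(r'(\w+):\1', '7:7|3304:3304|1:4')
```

['7', '3304']

`\1` is not a pattern — it's the concrete string captured by group 1, re-applied verbatim.
`findall` collects group 1 from each match (2 total).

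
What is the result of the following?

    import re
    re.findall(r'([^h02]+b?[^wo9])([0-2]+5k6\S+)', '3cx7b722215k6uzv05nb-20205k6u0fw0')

[('3cx7b72', '2215k6uzv05nb-20205k6u0fw0')]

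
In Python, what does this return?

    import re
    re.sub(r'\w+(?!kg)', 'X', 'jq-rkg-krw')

'X-X-X'

The negative lookaround is zero-width — it rules out positions where the adjacent text would match, without consuming anything.
Matches: at [0:2] → 'jq'; at [3:6] → 'rkg'; at [7:10] → 'krw'.
Every occurrence is swapped for 'X'.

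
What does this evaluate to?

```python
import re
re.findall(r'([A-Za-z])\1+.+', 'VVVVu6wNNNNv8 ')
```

['V']

The backreference `\1` re-matches whatever the first group consumed, character for character.
Walking the string: at [0:14] match 'VVVVu6wNNNNv8 ', group 1 = 'V'.
Because there's exactly one group, `findall` drops the full match and keeps group 1 from the one hit.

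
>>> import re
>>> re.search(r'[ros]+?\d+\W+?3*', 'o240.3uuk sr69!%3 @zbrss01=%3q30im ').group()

'o240.3'

The match spans [0:6] → 'o240.3'.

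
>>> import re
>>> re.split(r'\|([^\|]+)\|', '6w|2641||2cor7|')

['6w', '2641', '', '2cor7', '']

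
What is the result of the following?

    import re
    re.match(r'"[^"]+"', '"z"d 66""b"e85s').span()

(0, 3)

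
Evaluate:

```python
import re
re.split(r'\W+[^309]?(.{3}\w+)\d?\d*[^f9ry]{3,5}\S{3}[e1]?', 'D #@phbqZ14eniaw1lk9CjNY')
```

['D', 'hbqZ14eniaw', 'NY']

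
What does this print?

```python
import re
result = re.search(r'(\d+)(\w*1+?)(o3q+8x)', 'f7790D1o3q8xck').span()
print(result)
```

The match spans [1:12] → '7790D1o3q8x'.

(1, 12)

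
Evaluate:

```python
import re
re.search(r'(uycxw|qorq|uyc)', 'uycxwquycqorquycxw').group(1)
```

The match spans [0:5] → 'uycxw'.
Captured: group 1 = 'uycxw'.

'uycxw'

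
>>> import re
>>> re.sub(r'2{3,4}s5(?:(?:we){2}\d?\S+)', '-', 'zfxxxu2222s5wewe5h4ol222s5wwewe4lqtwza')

Every occurrence is swapped for '-'.

'zfxxxu-'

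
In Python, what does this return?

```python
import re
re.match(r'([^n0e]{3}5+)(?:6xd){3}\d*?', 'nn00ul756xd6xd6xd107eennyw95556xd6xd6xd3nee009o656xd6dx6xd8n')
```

None

`re.match` won't scan ahead — the pattern has to work from the very first character.
Here the string doesn't start with a match, so the call returns None.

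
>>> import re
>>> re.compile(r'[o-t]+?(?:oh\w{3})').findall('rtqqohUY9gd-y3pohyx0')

['rtqqohUY9', 'pohyx0']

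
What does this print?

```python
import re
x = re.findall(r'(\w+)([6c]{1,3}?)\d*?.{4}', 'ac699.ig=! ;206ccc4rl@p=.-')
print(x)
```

[('ac', '6'), ('206cc', 'c')]

Pattern: one or more of a word character (captured); then 1 to 3 of one of [6c] (lazy) (captured); then zero or more of a digit (lazy), then exactly 4 of any character.
Scanning left to right: at [0:7] match 'ac699.i', groups = ('ac', '6'); at [12:22] match '206ccc4rl@', groups = ('206cc', 'c').
2 groups means each result is a tuple of 2 captured strings — 2 here.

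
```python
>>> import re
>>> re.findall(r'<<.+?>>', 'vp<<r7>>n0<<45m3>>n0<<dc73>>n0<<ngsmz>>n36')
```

['<<r7>>', '<<45m3>>', '<<dc73>>', '<<ngsmz>>']

With the lazy modifier that quantifier settles for the fewest repetitions that let the rest of the pattern succeed (the atoms after it are unaffected and can still be greedy).
Matches: at [2:8] → '<<r7>>'; at [10:18] → '<<45m3>>'; at [20:28] → '<<dc73>>'; at [30:39] → '<<ngsmz>>'.
No capturing groups, so `findall` returns the 4 full match strings.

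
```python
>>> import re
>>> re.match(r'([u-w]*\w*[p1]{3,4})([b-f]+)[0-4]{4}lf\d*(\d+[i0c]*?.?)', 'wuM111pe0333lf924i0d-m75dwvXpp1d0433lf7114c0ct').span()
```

This matches zero or more of a character in [u-w], then zero or more of a word character, then 3 to 4 of one of [p1] (captured); then one or more of a character in [b-f] (captured); then exactly 4 of a character in [0-4], then the literal 'lf', then zero or more of a digit; then one or more of a digit, then zero or more of one of [i0c] (lazy), then optionally any character (captured).
With the lazy modifier that quantifier settles for the fewest repetitions that let the rest of the pattern succeed (the atoms after it are unaffected and can still be greedy).
`re.match` only tries the pattern at the start of the string.
The match spans [0:18] → 'wuM111pe0333lf924i'.
Captured: group 1 = 'wuM111p', group 2 = 'e', group 3 = '4i'.

(0, 18)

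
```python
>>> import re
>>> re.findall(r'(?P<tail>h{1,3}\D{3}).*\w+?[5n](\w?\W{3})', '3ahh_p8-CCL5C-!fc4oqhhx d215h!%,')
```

Pattern: 1 to 3 of a literal 'h', then exactly 3 of a non-digit (captured as 'tail'); then zero or more of any character, then one or more of a word character (lazy), then one of [5n]; then optionally a word character, then exactly 3 of a non-word character (captured).
Matches: at [2:32] match 'hh_p8-CCL5C-!fc4oqhhx d215h!%,', groups = ('hh_p', 'h!%,').
With 2 capturing groups, `findall` returns a 2-tuple per match.

[('hh_p', 'h!%,')]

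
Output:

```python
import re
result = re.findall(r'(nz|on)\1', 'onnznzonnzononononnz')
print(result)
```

`\1` is not a pattern — it's the concrete string captured by group 1, re-applied verbatim.
With a single group, `findall` returns only what that group captured — 3 items.

['nz', 'on', 'on']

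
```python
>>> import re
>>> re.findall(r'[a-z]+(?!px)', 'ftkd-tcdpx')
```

['ftkd', 'tcdpx']

`(?!…)`/`(?<!…)` only lets a position through if the neighbouring text does NOT match; no characters are consumed.
`findall` yields the raw match text (2 of them) because the pattern has no groups.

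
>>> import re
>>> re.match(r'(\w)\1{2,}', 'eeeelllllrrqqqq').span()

`re.match` won't scan ahead — the pattern has to work from the very first character.
The match spans [0:4] → 'eeee'.

(0, 4)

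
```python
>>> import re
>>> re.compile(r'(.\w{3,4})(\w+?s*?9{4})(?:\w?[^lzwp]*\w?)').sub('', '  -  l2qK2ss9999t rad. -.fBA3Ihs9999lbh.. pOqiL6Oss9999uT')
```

'  - bh..'

Every occurrence is swapped for ''.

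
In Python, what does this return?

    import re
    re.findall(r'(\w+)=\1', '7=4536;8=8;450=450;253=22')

A backreference is literal: `\1` must see the identical characters the first group matched.
Matches: at [7:10] match '8=8', group 1 = '8'; at [11:18] match '450=450', group 1 = '450'.
One capturing group, so `findall` returns just the captured substring from each match — 2 in all.

['8', '450']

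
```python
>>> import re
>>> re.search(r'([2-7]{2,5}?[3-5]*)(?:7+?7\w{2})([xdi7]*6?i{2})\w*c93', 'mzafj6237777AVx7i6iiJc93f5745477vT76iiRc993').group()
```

'6237777AVx7i6iiJc93'

This matches 2 to 5 of a character in [2-7] (lazy), then zero or more of a character in [3-5] (captured); then one or more of the literal '7' (lazy), then a literal '7', then exactly 2 of a word character (non-capturing group); then zero or more of one of [xdi7], then optionally a literal '6', then exactly 2 of the literal 'i' (captured); then zero or more of a word character, then the literal 'c93'.
`re.search` tries every starting position until one works.
The match spans [5:24] → '6237777AVx7i6iiJc93'.
Captured: group 1 = '623', group 2 = 'x7i6ii'.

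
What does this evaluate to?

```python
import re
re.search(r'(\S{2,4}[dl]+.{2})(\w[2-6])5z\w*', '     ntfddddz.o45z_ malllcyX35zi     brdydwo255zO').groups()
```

The pattern matches 2 to 4 of a non-whitespace character, then one or more of one of [dl], then exactly 2 of any character (captured); then a word character, then a character in [2-6] (captured); then the literal '5z', then zero or more of a word character.
Unlike `match`, `search` isn't anchored — it looks for the pattern anywhere in the string.
The match spans [5:19] → 'ntfddddz.o45z_'.
Captured: group 1 = 'ntfddddz.', group 2 = 'o4'.

('ntfddddz.', 'o4')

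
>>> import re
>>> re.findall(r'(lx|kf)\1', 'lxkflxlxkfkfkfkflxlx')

['lx', 'kf', 'kf', 'lx']

The backreference `\1` re-matches whatever the first group consumed, character for character.
Walking the string: at [4:8] match 'lxlx', group 1 = 'lx'; at [8:12] match 'kfkf', group 1 = 'kf'; at [12:16] match 'kfkf', group 1 = 'kf'; at [16:20] match 'lxlx', group 1 = 'lx'.
`findall` collects group 1 from each match (4 total).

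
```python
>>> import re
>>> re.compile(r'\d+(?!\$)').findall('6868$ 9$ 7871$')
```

A negative assertion filters positions out without eating any characters.
Walking the string: at [0:3] → '686'; at [9:12] → '787'.
`findall` yields the raw match text (2 of them) because the pattern has no groups.

['686', '787']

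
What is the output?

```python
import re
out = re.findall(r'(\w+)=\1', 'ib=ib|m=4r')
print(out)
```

After group 1 captures some text, `\1` only succeeds where that same text appears again.
One capturing group, so `findall` returns just the captured substring from the one match — 1 in all.

['ib']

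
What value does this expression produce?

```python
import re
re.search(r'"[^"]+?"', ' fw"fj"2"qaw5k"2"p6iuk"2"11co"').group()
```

Unlike `match`, `search` isn't anchored — it looks for the pattern anywhere in the string.
The match spans [3:7] → '"fj"'.

'"fj"'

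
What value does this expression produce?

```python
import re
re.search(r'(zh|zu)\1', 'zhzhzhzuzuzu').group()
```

'zhzh'

A backreference is literal: `\1` must see the identical characters the first group matched.
`search` walks the string left to right and returns the first match it finds.
The match spans [0:4] → 'zhzh'.
Captured: group 1 = 'zh'.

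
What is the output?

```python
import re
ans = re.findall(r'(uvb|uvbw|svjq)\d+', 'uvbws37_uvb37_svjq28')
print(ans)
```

['uvb', 'svjq']

Matches: at [8:13] match 'uvb37', group 1 = 'uvb'; at [14:20] match 'svjq28', group 1 = 'svjq'.
Because there's exactly one group, `findall` drops the full match and keeps group 1 from each hit.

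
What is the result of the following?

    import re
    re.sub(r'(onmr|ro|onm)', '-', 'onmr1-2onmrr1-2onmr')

'-1-2-r1-2-'

Branches in `(...|...)` are attempted left-to-right; the first branch that allows the whole pattern to succeed is taken.
`sub` substitutes '-' at each match site.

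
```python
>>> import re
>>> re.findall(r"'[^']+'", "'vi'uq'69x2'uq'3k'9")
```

["'vi'", "'69x2'", "'3k'"]

Since nothing is captured, `findall` lists the 3 matched substrings directly.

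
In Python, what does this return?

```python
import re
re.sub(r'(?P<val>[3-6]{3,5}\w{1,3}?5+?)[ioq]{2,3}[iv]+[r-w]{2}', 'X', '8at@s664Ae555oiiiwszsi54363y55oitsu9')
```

'8at@sXzsi54363y55oitsu9'

`sub` substitutes 'X' at each match site.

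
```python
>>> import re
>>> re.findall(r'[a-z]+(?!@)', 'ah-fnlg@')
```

['ah', 'fnl']

`(?!…)`/`(?<!…)` only lets a position through if the neighbouring text does NOT match; no characters are consumed.
Walking the string: at [0:2] → 'ah'; at [3:6] → 'fnl'.
Since nothing is captured, `findall` lists the 2 matched substrings directly.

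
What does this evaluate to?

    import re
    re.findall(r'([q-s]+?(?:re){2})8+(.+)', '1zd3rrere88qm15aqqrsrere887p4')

`findall` packs the 2 group values into a tuple for every match.

[('rrere', 'qm15aqqrsrere887p4')]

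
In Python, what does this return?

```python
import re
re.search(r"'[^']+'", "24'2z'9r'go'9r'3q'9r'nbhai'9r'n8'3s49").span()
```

(2, 6)

`re.search` tries every starting position until one works.
The match spans [2:6] → "'2z'".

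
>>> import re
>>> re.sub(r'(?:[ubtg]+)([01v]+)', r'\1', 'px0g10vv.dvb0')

The pattern matches one or more of one of [ubtg] (non-capturing group); then one or more of one of [01v] (captured).
Matches: at [3:8] → 'g10vv'; at [11:13] → 'b0'.
Each match is replaced using the text its own group 1 captured.

'px010vv.dv0'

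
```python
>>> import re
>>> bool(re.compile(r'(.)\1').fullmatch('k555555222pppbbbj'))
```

False

`\1` has to match the exact text group 1 already captured.
`fullmatch` succeeds only if the pattern covers the string from start to end.
Here the string isn't matched end-to-end, so the call returns None, and `bool(None)` is False.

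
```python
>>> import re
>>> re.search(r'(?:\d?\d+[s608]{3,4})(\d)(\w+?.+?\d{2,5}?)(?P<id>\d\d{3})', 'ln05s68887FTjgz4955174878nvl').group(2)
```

'7FTjgz49'

This matches optionally a digit, then one or more of a digit, then 3 to 4 of one of [s608] (non-capturing group); then a digit (captured); then one or more of a word character (lazy), then one or more of any character (lazy), then 2 to 5 of a digit (lazy) (captured); then a digit, then exactly 3 of a digit (captured as 'id').
Because the quantifier is non-greedy, it stops expanding at the earliest point where the rest of the pattern can succeed.
Unlike `match`, `search` isn't anchored — it looks for the pattern anywhere in the string.
The match spans [2:21] → '05s68887FTjgz495517'.
Captured: group 1 = '8', group 2 = '7FTjgz49', group 3 = '5517'.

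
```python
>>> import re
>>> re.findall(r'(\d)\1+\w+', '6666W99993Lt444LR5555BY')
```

`\1` is not a pattern — it's the concrete string captured by group 1, re-applied verbatim.
Matches: at [0:23] match '6666W99993Lt444LR5555BY', group 1 = '6'.
Because there's exactly one group, `findall` drops the full match and keeps group 1 from the one hit.

['6']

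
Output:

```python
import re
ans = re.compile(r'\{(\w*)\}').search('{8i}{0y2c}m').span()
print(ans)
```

Unlike `match`, `search` isn't anchored — it looks for the pattern anywhere in the string.
The match spans [0:4] → '{8i}'.
Captured: group 1 = '8i'.

(0, 4)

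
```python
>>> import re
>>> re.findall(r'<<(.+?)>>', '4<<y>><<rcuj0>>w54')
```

Because the quantifier is non-greedy, it stops expanding at the earliest point where the rest of the pattern can succeed.
Scanning left to right: at [1:6] match '<<y>>', group 1 = 'y'; at [6:15] match '<<rcuj0>>', group 1 = 'rcuj0'.
With a single group, `findall` returns only what that group captured — 2 items.

['y', 'rcuj0']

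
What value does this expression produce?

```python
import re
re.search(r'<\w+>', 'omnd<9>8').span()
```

The match spans [4:7] → '<9>'.

(4, 7)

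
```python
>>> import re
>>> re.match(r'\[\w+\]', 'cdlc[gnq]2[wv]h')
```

`match` is anchored at position 0; if the pattern doesn't fit there, it returns None.
Here the string doesn't start with a match, so the call returns None.

None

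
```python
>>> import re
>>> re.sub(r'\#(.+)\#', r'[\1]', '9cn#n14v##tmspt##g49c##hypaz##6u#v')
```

Each match is replaced using the text its own group 1 captured.

'9cn[n14v##tmspt##g49c##hypaz##6u]v'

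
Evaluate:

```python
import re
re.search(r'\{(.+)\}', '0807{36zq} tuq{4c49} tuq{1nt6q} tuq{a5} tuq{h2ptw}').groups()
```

('36zq} tuq{4c49} tuq{1nt6q} tuq{a5} tuq{h2ptw',)

The match spans [4:50] → '{36zq} tuq{4c49} tuq{1nt6q} tuq{a5} tuq{h2ptw}'.
Captured: group 1 = '36zq} tuq{4c49} tuq{1nt6q} tuq{a5} tuq{h2ptw'.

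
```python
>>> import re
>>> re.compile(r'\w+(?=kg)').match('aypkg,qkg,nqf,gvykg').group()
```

`re.match` only tries the pattern at the start of the string.
The match spans [0:3] → 'ayp'.

'ayp'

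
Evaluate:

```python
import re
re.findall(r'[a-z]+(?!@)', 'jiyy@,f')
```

['jiy', 'f']

A negative assertion filters positions out without eating any characters.
Matches: at [0:3] → 'jiy'; at [6:7] → 'f'.
With no groups in the pattern, `findall` gives back each whole match — 2 here.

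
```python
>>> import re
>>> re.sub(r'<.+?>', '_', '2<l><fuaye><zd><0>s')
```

'2____s'

Because the quantifier is non-greedy, it stops expanding at the earliest point where the rest of the pattern can succeed.
Each match is replaced by '_'.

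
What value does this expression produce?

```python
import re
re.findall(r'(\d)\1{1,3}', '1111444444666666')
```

A backreference is literal: `\1` must see the identical characters the first group matched.
Walking the string: at [0:4] match '1111', group 1 = '1'; at [4:8] match '4444', group 1 = '4'; at [8:10] match '44', group 1 = '4'; at [10:14] match '6666', group 1 = '6'; at [14:16] match '66', group 1 = '6'.
Because there's exactly one group, `findall` drops the full match and keeps group 1 from each hit.

['1', '4', '4', '6', '6']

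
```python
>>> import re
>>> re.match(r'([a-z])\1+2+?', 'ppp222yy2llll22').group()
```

'ppp2'

The backreference `\1` re-matches whatever the first group consumed, character for character.
`re.match` only tries the pattern at the start of the string.
The match spans [0:4] → 'ppp2'.
Captured: group 1 = 'p'.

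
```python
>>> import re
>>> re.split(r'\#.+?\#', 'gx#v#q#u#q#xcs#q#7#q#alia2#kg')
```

['gx', 'q', 'q', 'q', 'q', 'kg']

Matches to split on: at [2:5] → '#v#'; at [6:9] → '#u#'; at [10:15] → '#xcs#'; at [16:19] → '#7#'; at [20:27] → '#alia2#'.
`split` removes every match and returns the 6 fragments in between.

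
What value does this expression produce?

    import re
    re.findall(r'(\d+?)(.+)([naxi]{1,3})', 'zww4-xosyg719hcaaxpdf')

Multiple groups make `findall` return tuples — one 3-tuple for the one match.

[('4', '-xosyg719hcaa', 'x')]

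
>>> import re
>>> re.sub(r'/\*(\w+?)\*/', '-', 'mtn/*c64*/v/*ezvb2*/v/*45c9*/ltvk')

'mtn-v-v-ltvk'

Matches: at [3:10] → '/*c64*/'; at [11:20] → '/*ezvb2*/'; at [21:29] → '/*45c9*/'.
`sub` substitutes '-' at each match site.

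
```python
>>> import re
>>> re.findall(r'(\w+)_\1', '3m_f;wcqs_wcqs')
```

['wcqs']

`\1` has to match the exact text group 1 already captured.
With a single group, `findall` returns only what that group captured — 1 item.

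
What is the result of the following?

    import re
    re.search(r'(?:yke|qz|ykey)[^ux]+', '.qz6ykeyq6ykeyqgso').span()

(1, 18)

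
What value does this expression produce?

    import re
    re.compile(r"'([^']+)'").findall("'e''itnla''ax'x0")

Walking the string: at [0:3] match "'e'", group 1 = 'e'; at [3:10] match "'itnla'", group 1 = 'itnla'; at [10:14] match "'ax'", group 1 = 'ax'.
With a single group, `findall` returns only what that group captured — 3 items.

['e', 'itnla', 'ax']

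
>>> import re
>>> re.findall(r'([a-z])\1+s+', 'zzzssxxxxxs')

`\1` is not a pattern — it's the concrete string captured by group 1, re-applied verbatim.
One capturing group, so `findall` returns just the captured substring from each match — 2 in all.

['z', 'x']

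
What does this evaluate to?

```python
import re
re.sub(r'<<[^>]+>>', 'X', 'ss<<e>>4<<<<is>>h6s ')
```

Every occurrence is swapped for 'X'.

'ssX4Xh6s '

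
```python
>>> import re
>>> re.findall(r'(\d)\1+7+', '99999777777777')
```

`\1` has to match the exact text group 1 already captured.
One capturing group, so `findall` returns just the captured substring from the one match — 1 in all.

['9']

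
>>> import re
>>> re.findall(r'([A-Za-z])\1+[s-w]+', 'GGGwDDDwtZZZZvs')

A backreference is literal: `\1` must see the identical characters the first group matched.
Scanning left to right: at [0:4] match 'GGGw', group 1 = 'G'; at [4:9] match 'DDDwt', group 1 = 'D'; at [9:15] match 'ZZZZvs', group 1 = 'Z'.
One capturing group, so `findall` returns just the captured substring from each match — 3 in all.

['G', 'D', 'Z']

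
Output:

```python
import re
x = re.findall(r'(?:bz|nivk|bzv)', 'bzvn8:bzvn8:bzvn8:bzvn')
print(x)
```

['bz', 'bz', 'bz', 'bz']

`|` is ordered: at each position the engine commits to the first alternative that works.
Matches: at [0:2] → 'bz'; at [6:8] → 'bz'; at [12:14] → 'bz'; at [18:20] → 'bz'.
Since nothing is captured, `findall` lists the 4 matched substrings directly.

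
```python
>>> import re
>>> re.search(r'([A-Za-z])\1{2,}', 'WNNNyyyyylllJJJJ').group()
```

After group 1 captures some text, `\1` only succeeds where that same text appears again.
`search` walks the string left to right and returns the first match it finds.
The match spans [1:4] → 'NNN'.
Captured: group 1 = 'N'.

'NNN'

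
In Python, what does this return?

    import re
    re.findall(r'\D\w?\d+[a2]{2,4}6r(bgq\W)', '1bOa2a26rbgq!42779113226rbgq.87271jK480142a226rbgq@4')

['bgq!', 'bgq@']

The pattern matches a non-digit, then optionally a word character, then one or more of a digit; then 2 to 4 of one of [a2], then the literal '6r'; then the literal 'bgq', then a non-word character (captured).
With a single group, `findall` returns only what that group captured — 2 items.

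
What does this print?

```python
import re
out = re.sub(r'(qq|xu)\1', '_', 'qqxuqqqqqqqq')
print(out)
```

`\1` is not a pattern — it's the concrete string captured by group 1, re-applied verbatim.
Matches: at [4:8] → 'qqqq'; at [8:12] → 'qqqq'.
Each match is replaced by '_'.

qqxu__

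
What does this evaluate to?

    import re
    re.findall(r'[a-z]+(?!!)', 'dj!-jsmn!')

The negative lookaround is zero-width — it rules out positions where the adjacent text would match, without consuming anything.
Scanning left to right: at [0:1] → 'd'; at [4:7] → 'jsm'.
No capturing groups, so `findall` returns the 2 full match strings.

['d', 'jsm']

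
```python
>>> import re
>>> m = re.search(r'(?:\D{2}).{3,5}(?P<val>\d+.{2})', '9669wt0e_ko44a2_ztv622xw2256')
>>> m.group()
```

'wt0e_ko44a2'

The match spans [4:15] → 'wt0e_ko44a2'.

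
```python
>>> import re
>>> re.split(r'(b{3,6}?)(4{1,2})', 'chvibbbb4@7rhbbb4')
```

['chvi', 'bbbb', '4', '@7rh', 'bbb', '4', '']

`re.split` interleaves the captured-group text with the surrounding fragments.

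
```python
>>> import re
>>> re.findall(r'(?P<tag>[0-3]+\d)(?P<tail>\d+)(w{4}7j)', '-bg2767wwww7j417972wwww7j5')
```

[('27', '67', 'wwww7j'), ('17', '972', 'wwww7j')]

The pattern matches one or more of a character in [0-3], then a digit (captured as 'tag'); then one or more of a digit (captured as 'tail'); then exactly 4 of the literal 'w', then the literal '7j' (captured).
Scanning left to right: at [3:13] match '2767wwww7j', groups = ('27', '67', 'wwww7j'); at [14:25] match '17972wwww7j', groups = ('17', '972', 'wwww7j').
3 groups means each result is a tuple of 3 captured strings — 2 here.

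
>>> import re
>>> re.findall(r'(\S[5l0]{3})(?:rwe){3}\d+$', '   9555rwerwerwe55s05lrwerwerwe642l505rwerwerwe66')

['l505']

With a single group, `findall` returns only what that group captured — 1 item.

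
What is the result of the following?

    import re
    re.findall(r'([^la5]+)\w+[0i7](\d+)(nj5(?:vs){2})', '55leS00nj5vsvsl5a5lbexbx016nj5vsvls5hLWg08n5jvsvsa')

[('e', '0', 'nj5vsvs')]

Pattern: one or more of any character except [la5] (captured); then one or more of a word character, then one of [0i7]; then one or more of a digit (captured); then the literal 'nj5', then the literal 'vs' repeated 2 times (captured).
Multiple groups make `findall` return tuples — one 3-tuple for the one match.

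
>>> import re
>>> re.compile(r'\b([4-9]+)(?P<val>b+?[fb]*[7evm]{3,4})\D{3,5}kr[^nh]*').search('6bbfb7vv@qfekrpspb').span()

(0, 18)

The match spans [0:18] → '6bbfb7vv@qfekrpspb'.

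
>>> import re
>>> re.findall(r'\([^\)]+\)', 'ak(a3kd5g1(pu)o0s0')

['(a3kd5g1(pu)']

Matches: at [2:14] → '(a3kd5g1(pu)'.
No capturing groups, so `findall` returns the 1 full match string.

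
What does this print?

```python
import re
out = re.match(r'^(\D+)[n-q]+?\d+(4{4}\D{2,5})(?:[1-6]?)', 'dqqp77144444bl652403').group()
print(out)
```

Pattern: anchored at the start of the string; then one or more of a non-digit (captured); then one or more of a character in [n-q] (lazy), then one or more of a digit; then exactly 4 of a literal '4', then 2 to 5 of a non-digit (captured); then optionally a character in [1-6] (non-capturing group).
With `match`, the pattern is implicitly anchored at the beginning.
The match spans [0:15] → 'dqqp77144444bl6'.
Captured: group 1 = 'dqq', group 2 = '4444bl'.

dqqp77144444bl6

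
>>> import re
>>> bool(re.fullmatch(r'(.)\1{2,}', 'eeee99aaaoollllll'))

False

After group 1 captures some text, `\1` only succeeds where that same text appears again.
`re.fullmatch` requires the pattern to consume the entire string.
Here the string isn't matched end-to-end, so the call returns None, and `bool(None)` is False.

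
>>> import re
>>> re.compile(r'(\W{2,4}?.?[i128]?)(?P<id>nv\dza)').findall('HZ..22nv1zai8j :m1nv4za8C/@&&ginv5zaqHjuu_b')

This matches 2 to 4 of a non-word character (lazy), then optionally any character, then optionally one of [i128] (captured); then the literal 'nv', then a digit, then the literal 'za' (captured as 'id').
2 groups means each result is a tuple of 2 captured strings — 3 here.

[('..22', 'nv1za'), (' :m1', 'nv4za'), ('/@&&gi', 'nv5za')]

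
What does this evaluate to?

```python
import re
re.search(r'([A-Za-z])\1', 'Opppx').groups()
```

('p',)

The match spans [1:3] → 'pp'.
Captured: group 1 = 'p'.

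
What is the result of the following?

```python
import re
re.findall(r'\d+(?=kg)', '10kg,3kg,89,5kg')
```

Because the assertion is zero-width, the text it checks is not consumed and won't appear in the result.
Matches: at [0:2] → '10'; at [5:6] → '3'; at [12:13] → '5'.
No capturing groups, so `findall` returns the 3 full match strings.

['10', '3', '5']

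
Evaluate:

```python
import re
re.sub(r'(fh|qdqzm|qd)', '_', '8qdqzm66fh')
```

'8_66_'

Branches in `(...|...)` are attempted left-to-right; the first branch that allows the whole pattern to succeed is taken.
Matches: at [1:6] → 'qdqzm'; at [8:10] → 'fh'.
Each match is replaced by '_'.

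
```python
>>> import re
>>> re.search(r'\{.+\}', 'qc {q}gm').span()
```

(3, 6)

The match spans [3:6] → '{q}'.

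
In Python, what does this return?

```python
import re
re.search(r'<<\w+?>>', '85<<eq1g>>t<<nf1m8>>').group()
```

'<<eq1g>>'

`re.search` tries every starting position until one works.
The match spans [2:10] → '<<eq1g>>'.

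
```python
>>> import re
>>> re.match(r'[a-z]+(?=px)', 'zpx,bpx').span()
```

`re.match` only tries the pattern at the start of the string.
The match spans [0:1] → 'z'.

(0, 1)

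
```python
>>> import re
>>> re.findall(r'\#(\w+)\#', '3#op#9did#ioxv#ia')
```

['op', 'ioxv']

One capturing group, so `findall` returns just the captured substring from each match — 2 in all.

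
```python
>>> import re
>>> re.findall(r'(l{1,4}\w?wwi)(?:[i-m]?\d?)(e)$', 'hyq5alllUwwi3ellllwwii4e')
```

[('llllwwi', 'e')]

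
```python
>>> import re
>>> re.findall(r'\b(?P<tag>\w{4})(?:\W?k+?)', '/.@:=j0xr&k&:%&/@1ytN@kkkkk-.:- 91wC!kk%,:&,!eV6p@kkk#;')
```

['j0xr', '1ytN', '91wC', 'eV6p']

Because there's exactly one group, `findall` drops the full match and keeps group 1 from each hit.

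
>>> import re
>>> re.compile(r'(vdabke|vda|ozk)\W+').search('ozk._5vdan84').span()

(0, 4)

The match spans [0:4] → 'ozk.'.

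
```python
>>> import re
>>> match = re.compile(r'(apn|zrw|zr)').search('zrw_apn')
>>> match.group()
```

`|` is ordered: at each position the engine commits to the first alternative that works.
`re.search` tries every starting position until one works.
The match spans [0:3] → 'zrw'.
Captured: group 1 = 'zrw'.

'zrw'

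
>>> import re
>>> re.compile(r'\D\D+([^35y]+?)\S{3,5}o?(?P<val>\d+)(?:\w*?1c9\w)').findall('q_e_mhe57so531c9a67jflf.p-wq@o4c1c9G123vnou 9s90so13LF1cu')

[('e', '3'), ('w', '4')]

`findall` packs the 2 group values into a tuple for every match.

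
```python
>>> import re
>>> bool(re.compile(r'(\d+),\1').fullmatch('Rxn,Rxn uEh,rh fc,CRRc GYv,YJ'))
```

False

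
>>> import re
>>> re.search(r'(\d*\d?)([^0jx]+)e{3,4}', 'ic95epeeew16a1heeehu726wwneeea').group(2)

This matches zero or more of a digit, then optionally a digit (captured); then one or more of any character except [0jx] (captured); then 3 to 4 of a literal 'e'.
Unlike `match`, `search` isn't anchored — it looks for the pattern anywhere in the string.
The match spans [0:29] → 'ic95epeeew16a1heeehu726wwneee'.
Captured: group 1 = '', group 2 = 'ic95epeeew16a1heeehu726wwn'.

'ic95epeeew16a1heeehu726wwn'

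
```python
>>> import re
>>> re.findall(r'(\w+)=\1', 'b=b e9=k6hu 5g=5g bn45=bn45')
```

['b', '5g', 'bn45']

`\1` is not a pattern — it's the concrete string captured by group 1, re-applied verbatim.
Because there's exactly one group, `findall` drops the full match and keeps group 1 from each hit.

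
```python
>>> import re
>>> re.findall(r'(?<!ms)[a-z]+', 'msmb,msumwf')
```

`(?!…)`/`(?<!…)` only lets a position through if the neighbouring text does NOT match; no characters are consumed.
Scanning left to right: at [0:4] → 'msmb'; at [5:11] → 'msumwf'.
No capturing groups, so `findall` returns the 2 full match strings.

['msmb', 'msumwf']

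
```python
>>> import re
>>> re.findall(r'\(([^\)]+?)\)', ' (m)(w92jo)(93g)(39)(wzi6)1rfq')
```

One capturing group, so `findall` returns just the captured substring from each match — 5 in all.

['m', 'w92jo', '93g', '39', 'wzi6']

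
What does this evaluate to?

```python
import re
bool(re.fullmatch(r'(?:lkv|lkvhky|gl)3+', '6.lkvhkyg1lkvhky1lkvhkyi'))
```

`fullmatch` succeeds only if the pattern covers the string from start to end.
Here the pattern can't cover the whole string, so the call returns None, and `bool(None)` is False.

False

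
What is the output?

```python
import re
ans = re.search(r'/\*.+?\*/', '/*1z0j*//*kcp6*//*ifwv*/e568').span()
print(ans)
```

The `?` after the quantifier makes it lazy — it takes as little as possible before letting the rest of the pattern try.
`re.search` tries every starting position until one works.
The match spans [0:8] → '/*1z0j*/'.

(0, 8)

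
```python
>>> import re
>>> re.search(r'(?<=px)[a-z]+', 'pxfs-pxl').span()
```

(2, 4)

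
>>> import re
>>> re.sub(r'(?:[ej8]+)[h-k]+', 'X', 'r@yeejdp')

This matches one or more of one of [ej8] (non-capturing group); then one or more of a character in [h-k].
Matches: at [3:6] → 'eej'.
Every occurrence is swapped for 'X'.

'r@yXdp'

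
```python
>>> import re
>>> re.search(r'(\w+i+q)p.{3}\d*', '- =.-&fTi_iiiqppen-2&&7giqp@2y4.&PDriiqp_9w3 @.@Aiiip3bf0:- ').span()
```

(6, 18)

This matches one or more of a word character, then one or more of the literal 'i', then a literal 'q' (captured); then a literal 'p', then exactly 3 of any character, then zero or more of a digit.
Unlike `match`, `search` isn't anchored — it looks for the pattern anywhere in the string.
The match spans [6:18] → 'fTi_iiiqppen'.
Captured: group 1 = 'fTi_iiiq'.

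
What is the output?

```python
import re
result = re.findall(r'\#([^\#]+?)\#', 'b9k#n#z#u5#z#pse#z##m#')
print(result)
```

Walking the string: at [3:6] match '#n#', group 1 = 'n'; at [7:11] match '#u5#', group 1 = 'u5'; at [12:17] match '#pse#', group 1 = 'pse'; at [19:22] match '#m#', group 1 = 'm'.
With a single group, `findall` returns only what that group captured — 4 items.

['n', 'u5', 'pse', 'm']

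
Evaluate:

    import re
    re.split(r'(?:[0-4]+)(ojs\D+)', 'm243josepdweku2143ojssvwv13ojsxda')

['m243josepdweku', 'ojssvwv', '', 'ojsxda', '']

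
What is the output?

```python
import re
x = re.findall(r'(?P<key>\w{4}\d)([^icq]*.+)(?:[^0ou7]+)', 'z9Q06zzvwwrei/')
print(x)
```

[('z9Q06', 'zzvwwrei')]

Pattern: exactly 4 of a word character, then a digit (captured as 'key'); then zero or more of any character except [icq], then one or more of any character (captured); then one or more of any character except [0ou7] (non-capturing group).
Walking the string: at [0:14] match 'z9Q06zzvwwrei/', groups = ('z9Q06', 'zzvwwrei').
With 2 capturing groups, `findall` returns a 2-tuple per match.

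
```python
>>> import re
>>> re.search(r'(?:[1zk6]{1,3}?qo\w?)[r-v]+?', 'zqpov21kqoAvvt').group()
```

'1kqoAv'

The match spans [6:12] → '1kqoAv'.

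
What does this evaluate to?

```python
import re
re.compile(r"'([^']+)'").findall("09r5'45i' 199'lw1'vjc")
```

['45i', 'lw1']

Because there's exactly one group, `findall` drops the full match and keeps group 1 from each hit.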